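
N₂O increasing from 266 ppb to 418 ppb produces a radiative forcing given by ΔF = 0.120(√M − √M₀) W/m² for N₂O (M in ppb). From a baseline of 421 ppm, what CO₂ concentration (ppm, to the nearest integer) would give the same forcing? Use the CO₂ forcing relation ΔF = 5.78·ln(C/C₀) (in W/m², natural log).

N₂O forcing: 0.120 × (√418 − √266) = 0.120 × (20.4450 − 16.3095) = 0.120 × 4.1355 = 0.49626 W/m².
Set 5.78 ln(C/421) = 0.49626: ln(C/421) = 0.49626/5.78 = 0.08586, so C = 421 × e^0.08586 = 421 × 1.08965 = 458.74 ppm.

C ≈ 459 ppm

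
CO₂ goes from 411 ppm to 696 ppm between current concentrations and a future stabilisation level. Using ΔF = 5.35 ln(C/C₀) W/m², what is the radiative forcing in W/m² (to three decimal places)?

CO₂: 5.35 × ln(696/411) = 5.35 × ln(1.69343) = 5.35 × 0.52676 = 2.8182 W/m².

ΔF = 2.818 W/m²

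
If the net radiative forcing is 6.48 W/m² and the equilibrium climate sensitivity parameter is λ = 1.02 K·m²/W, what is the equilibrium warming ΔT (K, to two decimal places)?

ΔT = λ ΔF = 1.02 × 6.48 = 6.6096 K.

ΔT = 6.61 K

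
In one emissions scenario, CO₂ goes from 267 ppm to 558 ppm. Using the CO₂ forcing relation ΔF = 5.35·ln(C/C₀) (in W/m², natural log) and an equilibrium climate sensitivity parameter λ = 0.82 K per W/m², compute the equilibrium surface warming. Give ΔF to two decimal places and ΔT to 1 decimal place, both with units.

ΔF = 3.94 W/m²; ΔT = 3.2 K

CO₂: 5.35 × ln(558/267) = 5.35 × ln(2.08989) = 5.35 × 0.73711 = 3.9435 W/m².
ΔT = λ ΔF = 0.82 × 3.94 = 3.2308 K.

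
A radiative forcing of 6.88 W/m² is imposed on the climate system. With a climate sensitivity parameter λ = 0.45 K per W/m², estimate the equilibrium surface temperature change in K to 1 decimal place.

ΔT = 3.1 K

ΔT = λ ΔF = 0.45 × 6.88 = 3.0960 K.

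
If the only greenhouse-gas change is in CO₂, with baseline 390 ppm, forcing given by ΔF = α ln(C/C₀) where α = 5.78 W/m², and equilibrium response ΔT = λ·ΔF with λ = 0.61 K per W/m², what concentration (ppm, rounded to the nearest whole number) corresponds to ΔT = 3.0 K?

Required forcing: ΔF = ΔT/λ = 3.0/0.61 = 4.9180 W/m².
Then ln(C/390) = ΔF/5.78 = 4.9180/5.78 = 0.85087.
So C = 390 × e^0.85087 = 390 × 2.34168 = 913.26 ppm.

C ≈ 913 ppm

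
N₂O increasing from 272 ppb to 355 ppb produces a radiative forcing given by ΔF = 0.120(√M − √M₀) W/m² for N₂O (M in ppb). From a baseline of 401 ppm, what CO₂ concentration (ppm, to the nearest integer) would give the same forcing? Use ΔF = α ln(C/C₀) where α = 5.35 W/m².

C ≈ 423 ppm

N₂O forcing: 0.120 × (√355 − √272) = 0.120 × (18.8414 − 16.4924) = 0.120 × 2.3490 = 0.28188 W/m².
Set 5.35 ln(C/401) = 0.28188: ln(C/401) = 0.28188/5.35 = 0.05269, so C = 401 × e^0.05269 = 401 × 1.05410 = 422.69 ppm.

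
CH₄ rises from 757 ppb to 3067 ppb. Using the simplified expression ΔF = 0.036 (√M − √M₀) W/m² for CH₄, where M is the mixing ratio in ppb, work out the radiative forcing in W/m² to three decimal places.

CH₄: 0.036 × (√3067 − √757) = 0.036 × (55.3805 − 27.5136) = 0.036 × 27.8669 = 1.0032 W/m².

ΔF = 1.003 W/m²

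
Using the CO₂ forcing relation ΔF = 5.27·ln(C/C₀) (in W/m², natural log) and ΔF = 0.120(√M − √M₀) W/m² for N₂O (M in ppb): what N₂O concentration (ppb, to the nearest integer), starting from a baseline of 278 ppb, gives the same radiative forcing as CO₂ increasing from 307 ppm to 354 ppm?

M ≈ 526 ppb

CO₂ forcing: 5.27 × ln(354/307) = 5.27 × 0.142449 = 0.75071 W/m².
Set 0.120(√M − √278) = 0.75071: √M = 0.75071/0.120 + √278 = 6.2559 + 16.6733 = 22.9292.
M = (22.9292)² = 525.75 ppb.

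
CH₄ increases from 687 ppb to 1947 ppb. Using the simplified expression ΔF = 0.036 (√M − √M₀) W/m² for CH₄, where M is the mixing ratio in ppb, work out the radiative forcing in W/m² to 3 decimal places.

ΔF = 0.645 W/m²

CH₄: 0.036 × (√1947 − √687) = 0.036 × (44.1248 − 26.2107) = 0.036 × 17.9141 = 0.6449 W/m².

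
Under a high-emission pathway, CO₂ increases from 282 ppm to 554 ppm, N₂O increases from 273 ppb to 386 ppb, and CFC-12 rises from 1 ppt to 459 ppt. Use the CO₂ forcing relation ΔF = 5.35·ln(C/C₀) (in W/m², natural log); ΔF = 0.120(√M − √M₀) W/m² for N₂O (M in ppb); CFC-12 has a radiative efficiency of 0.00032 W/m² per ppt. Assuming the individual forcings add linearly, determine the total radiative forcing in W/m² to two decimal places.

ΔF = 4.13 W/m²

CO₂: 5.35 × ln(554/282) = 5.35 × ln(1.96454) = 5.35 × 0.67526 = 3.6126 W/m².
N₂O: 0.120 × (√386 − √273) = 0.120 × (19.6469 − 16.5227) = 0.120 × 3.1242 = 0.3749 W/m².
CFC-12: ΔF = 0.00032 × (459 − 1) = 0.00032 × 458 = 0.1466 W/m².
Total ΔF = 3.6126 + 0.3749 + 0.1466 = 4.1341 W/m².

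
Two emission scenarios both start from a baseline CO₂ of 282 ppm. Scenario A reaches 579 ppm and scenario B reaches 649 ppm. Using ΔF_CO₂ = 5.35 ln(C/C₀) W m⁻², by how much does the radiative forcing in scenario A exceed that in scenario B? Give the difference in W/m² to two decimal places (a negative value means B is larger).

ΔF_A − ΔF_B = -0.61 W/m²

ΔF_A = 5.35 ln(579/282) = 5.35 × 0.71940 = 3.8488 W/m².
ΔF_B = 5.35 ln(649/282) = 5.35 × 0.83353 = 4.4594 W/m².
Difference: 3.8488 − 4.4594 = -0.6106 W/m².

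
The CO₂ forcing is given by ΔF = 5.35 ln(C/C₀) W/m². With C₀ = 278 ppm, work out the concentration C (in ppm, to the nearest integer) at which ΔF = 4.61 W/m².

C ≈ 658 ppm

Set 5.35 ln(C/278) = 4.61, so ln(C/278) = 4.61/5.35 = 0.86168.
Then C/278 = e^0.86168 = 2.36713, giving C = 278 × 2.36713 = 658.06 ppm.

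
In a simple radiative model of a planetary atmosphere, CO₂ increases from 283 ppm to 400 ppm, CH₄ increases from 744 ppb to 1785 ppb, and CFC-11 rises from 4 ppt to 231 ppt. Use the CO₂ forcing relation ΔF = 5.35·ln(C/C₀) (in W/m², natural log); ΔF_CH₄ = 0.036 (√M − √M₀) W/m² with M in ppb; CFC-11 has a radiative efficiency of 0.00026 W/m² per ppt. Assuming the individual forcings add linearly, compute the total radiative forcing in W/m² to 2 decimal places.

CO₂: 5.35 × ln(400/283) = 5.35 × ln(1.41343) = 5.35 × 0.34602 = 1.8512 W/m².
CH₄: 0.036 × (√1785 − √744) = 0.036 × (42.2493 − 27.2764) = 0.036 × 14.9729 = 0.5390 W/m².
CFC-11: ΔF = 0.00026 × (231 − 4) = 0.00026 × 227 = 0.0590 W/m².
Total ΔF = 1.8512 + 0.5390 + 0.0590 = 2.4492 W/m².

ΔF = 2.45 W/m²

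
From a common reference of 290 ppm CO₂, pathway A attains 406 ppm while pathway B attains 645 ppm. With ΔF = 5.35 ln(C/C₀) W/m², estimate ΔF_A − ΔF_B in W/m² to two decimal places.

ΔF_A − ΔF_B = -2.48 W/m²

ΔF_A = 5.35 ln(406/290) = 5.35 × 0.33647 = 1.8001 W/m².
ΔF_B = 5.35 ln(645/290) = 5.35 × 0.79937 = 4.2766 W/m².
Difference: 1.8001 − 4.2766 = -2.4765 W/m².
(Equivalently, ΔF_A − ΔF_B = 5.35 ln(406/645) = 5.35 × -0.46290 = -2.4765 W/m².)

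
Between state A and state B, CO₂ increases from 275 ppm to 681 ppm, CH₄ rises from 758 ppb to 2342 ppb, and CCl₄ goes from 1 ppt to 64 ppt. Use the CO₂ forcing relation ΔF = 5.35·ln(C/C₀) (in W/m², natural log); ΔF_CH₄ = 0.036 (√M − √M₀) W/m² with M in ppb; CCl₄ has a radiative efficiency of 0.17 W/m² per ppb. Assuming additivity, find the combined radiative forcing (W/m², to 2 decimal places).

ΔF = 5.61 W/m²

CO₂: 5.35 × ln(681/275) = 5.35 × ln(2.47636) = 5.35 × 0.90679 = 4.8513 W/m².
CH₄: 0.036 × (√2342 − √758) = 0.036 × (48.3942 − 27.5318) = 0.036 × 20.8624 = 0.7510 W/m².
CCl₄: Δ = 64 − 1 = 63 ppt = 0.063 ppb; ΔF = 0.17 × 0.063 = 0.0107 W/m².
Total ΔF = 4.8513 + 0.7510 + 0.0107 = 5.6130 W/m².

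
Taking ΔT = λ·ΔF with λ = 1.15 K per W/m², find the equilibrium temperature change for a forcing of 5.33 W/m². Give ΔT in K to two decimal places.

ΔT = λ ΔF = 1.15 × 5.33 = 6.1295 K.

ΔT = 6.13 K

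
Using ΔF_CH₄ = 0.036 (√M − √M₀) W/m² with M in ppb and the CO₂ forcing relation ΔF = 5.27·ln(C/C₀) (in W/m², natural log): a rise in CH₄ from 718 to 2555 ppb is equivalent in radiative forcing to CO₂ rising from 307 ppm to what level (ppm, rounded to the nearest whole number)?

CH₄ forcing: 0.036 × (√2555 − √718) = 0.036 × (50.5470 − 26.7955) = 0.036 × 23.7515 = 0.85505 W/m².
Set 5.27 ln(C/307) = 0.85505: ln(C/307) = 0.85505/5.27 = 0.16225, so C = 307 × e^0.16225 = 307 × 1.17615 = 361.08 ppm.

C ≈ 361 ppm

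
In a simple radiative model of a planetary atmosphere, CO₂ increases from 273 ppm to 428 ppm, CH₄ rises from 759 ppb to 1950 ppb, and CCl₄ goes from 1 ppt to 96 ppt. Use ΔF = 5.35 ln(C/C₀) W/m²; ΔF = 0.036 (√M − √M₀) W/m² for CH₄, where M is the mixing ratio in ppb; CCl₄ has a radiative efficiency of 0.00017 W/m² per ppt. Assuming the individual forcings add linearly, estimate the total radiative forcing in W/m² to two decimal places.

ΔF = 3.02 W/m²

CO₂: 5.35 × ln(428/273) = 5.35 × ln(1.56777) = 5.35 × 0.44965 = 2.4056 W/m².
CH₄: 0.036 × (√1950 − √759) = 0.036 × (44.1588 − 27.5500) = 0.036 × 16.6088 = 0.5979 W/m².
CCl₄: ΔF = 0.00017 × (96 − 1) = 0.00017 × 95 = 0.0162 W/m².
Total ΔF = 2.4056 + 0.5979 + 0.0162 = 3.0197 W/m².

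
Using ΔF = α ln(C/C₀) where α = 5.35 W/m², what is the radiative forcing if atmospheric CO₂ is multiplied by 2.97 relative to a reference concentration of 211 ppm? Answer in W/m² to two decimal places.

Because the forcing depends only on the ratio C/C₀, the initial concentration does not enter.
ΔF = 5.35 × ln(2.97) = 5.35 × 1.08856 = 5.8238 W/m².

ΔF = 5.82 W/m²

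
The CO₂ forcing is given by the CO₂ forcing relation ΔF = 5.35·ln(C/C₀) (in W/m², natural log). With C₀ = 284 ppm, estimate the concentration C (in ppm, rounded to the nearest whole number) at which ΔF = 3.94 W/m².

Set 5.35 ln(C/284) = 3.94, so ln(C/284) = 3.94/5.35 = 0.73645.
Then C/284 = e^0.73645 = 2.08851, giving C = 284 × 2.08851 = 593.14 ppm.

C ≈ 593 ppm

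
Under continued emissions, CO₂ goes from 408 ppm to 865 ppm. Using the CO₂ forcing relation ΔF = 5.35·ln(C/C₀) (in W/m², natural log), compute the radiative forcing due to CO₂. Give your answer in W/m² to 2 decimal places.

ΔF = 4.02 W/m²

CO₂: 5.35 × ln(865/408) = 5.35 × ln(2.12010) = 5.35 × 0.75146 = 4.0203 W/m².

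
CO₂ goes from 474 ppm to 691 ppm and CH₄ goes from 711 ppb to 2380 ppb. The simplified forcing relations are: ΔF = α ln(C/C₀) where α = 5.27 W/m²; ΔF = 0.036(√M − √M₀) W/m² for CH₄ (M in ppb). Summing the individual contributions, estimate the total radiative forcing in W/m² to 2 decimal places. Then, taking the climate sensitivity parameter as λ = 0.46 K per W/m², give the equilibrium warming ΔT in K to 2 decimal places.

CO₂: 5.27 × ln(691/474) = 5.27 × ln(1.45781) = 5.27 × 0.37694 = 1.9865 W/m².
CH₄: 0.036 × (√2380 − √711) = 0.036 × (48.7852 − 26.6646) = 0.036 × 22.1206 = 0.7963 W/m².
Total ΔF = 1.9865 + 0.7963 = 2.7828 W/m².
ΔT = λ ΔF = 0.46 × 2.78 = 1.2788 K.

ΔF = 2.78 W/m²; ΔT = 1.28 K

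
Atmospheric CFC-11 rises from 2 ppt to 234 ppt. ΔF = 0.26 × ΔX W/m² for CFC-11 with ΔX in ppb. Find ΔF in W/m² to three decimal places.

CFC-11: Δ = 234 − 2 = 232 ppt = 0.232 ppb; ΔF = 0.26 × 0.232 = 0.0603 W/m².

ΔF = 0.060 W/m²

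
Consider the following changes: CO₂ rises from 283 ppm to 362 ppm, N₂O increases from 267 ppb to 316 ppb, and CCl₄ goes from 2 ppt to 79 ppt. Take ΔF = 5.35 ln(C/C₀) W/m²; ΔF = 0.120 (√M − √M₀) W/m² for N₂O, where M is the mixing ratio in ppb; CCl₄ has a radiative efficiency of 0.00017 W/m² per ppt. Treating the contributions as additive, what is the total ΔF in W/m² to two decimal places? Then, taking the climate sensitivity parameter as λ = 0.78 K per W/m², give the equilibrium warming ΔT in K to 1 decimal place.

ΔF = 1.50 W/m²; ΔT = 1.2 K

CO₂: 5.35 × ln(362/283) = 5.35 × ln(1.27915) = 5.35 × 0.24620 = 1.3172 W/m².
N₂O: 0.120 × (√316 − √267) = 0.120 × (17.7764 − 16.3401) = 0.120 × 1.4363 = 0.1724 W/m².
CCl₄: ΔF = 0.00017 × (79 − 2) = 0.00017 × 77 = 0.0131 W/m².
Total ΔF = 1.3172 + 0.1724 + 0.0131 = 1.5027 W/m².
ΔT = λ ΔF = 0.78 × 1.50 = 1.1700 K.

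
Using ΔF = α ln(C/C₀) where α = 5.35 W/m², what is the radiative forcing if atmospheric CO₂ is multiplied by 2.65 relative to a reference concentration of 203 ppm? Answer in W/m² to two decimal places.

ΔF = 5.35 × ln(2.65) = 5.35 × 0.97456 = 5.2139 W/m².

ΔF = 5.21 W/m²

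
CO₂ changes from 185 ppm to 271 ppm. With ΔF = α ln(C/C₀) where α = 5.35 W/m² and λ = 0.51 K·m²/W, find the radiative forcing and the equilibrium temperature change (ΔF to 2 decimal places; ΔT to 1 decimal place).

ΔF = 2.04 W/m²; ΔT = 1.0 K

CO₂: 5.35 × ln(271/185) = 5.35 × ln(1.46486) = 5.35 × 0.38176 = 2.0424 W/m².
ΔT = λ ΔF = 0.51 × 2.04 = 1.0404 K.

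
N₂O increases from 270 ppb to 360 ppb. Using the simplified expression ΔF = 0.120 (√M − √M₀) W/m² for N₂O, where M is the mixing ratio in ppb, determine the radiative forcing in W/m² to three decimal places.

N₂O: 0.120 × (√360 − √270) = 0.120 × (18.9737 − 16.4317) = 0.120 × 2.5420 = 0.3050 W/m².

ΔF = 0.305 W/m²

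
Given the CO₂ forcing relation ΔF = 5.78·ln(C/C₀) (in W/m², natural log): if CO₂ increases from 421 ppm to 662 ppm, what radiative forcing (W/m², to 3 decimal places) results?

CO₂: 5.78 × ln(662/421) = 5.78 × ln(1.57245) = 5.78 × 0.45263 = 2.6162 W/m².

ΔF = 2.616 W/m²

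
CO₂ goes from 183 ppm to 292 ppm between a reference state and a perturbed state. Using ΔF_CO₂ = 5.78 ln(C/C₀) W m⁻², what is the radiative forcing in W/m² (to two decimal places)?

ΔF = 2.70 W/m²

CO₂: 5.78 × ln(292/183) = 5.78 × ln(1.59563) = 5.78 × 0.46727 = 2.7008 W/m².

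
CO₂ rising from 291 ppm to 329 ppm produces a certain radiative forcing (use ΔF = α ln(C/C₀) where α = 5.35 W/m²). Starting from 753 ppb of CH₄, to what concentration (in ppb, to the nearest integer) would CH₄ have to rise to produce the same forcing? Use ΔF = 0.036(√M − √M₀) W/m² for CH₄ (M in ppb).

CO₂ forcing: 5.35 × ln(329/291) = 5.35 × 0.122734 = 0.65663 W/m².
Set 0.036(√M − √753) = 0.65663: √M = 0.65663/0.036 + √753 = 18.2397 + 27.4408 = 45.6805.
M = (45.6805)² = 2086.71 ppb.

M ≈ 2087 ppb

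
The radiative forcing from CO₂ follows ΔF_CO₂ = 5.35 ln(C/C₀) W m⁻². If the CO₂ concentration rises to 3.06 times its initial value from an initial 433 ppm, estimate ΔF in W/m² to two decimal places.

Because the forcing depends only on the ratio C/C₀, the initial concentration does not enter.
ΔF = 5.35 × ln(3.06) = 5.35 × 1.11841 = 5.9835 W/m².

ΔF = 5.98 W/m²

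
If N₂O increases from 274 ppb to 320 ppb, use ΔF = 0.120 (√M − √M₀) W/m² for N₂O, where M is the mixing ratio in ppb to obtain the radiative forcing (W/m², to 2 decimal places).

N₂O: 0.120 × (√320 − √274) = 0.120 × (17.8885 − 16.5529) = 0.120 × 1.3356 = 0.1603 W/m².

ΔF = 0.16 W/m²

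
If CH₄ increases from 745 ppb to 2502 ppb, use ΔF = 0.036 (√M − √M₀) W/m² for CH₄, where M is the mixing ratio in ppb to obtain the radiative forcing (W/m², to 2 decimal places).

ΔF = 0.82 W/m²

CH₄: 0.036 × (√2502 − √745) = 0.036 × (50.0200 − 27.2947) = 0.036 × 22.7253 = 0.8181 W/m².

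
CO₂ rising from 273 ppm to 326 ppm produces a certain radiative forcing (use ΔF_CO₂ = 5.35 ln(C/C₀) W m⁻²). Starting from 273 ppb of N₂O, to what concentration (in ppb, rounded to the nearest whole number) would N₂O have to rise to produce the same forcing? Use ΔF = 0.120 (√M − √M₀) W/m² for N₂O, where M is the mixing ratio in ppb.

CO₂ forcing: 5.35 × ln(326/273) = 5.35 × 0.177426 = 0.94923 W/m².
Set 0.120(√M − √273) = 0.94923: √M = 0.94923/0.120 + √273 = 7.9103 + 16.5227 = 24.4330.
M = (24.4330)² = 596.97 ppb.

M ≈ 597 ppb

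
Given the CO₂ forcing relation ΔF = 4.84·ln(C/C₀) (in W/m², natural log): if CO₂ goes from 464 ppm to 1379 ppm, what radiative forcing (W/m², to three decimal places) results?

CO₂ absorption bands are partially saturated, so forcing scales with the logarithm of the concentration ratio.
CO₂: 4.84 × ln(1379/464) = 4.84 × ln(2.97198) = 4.84 × 1.08923 = 5.2719 W/m².

ΔF = 5.272 W/m²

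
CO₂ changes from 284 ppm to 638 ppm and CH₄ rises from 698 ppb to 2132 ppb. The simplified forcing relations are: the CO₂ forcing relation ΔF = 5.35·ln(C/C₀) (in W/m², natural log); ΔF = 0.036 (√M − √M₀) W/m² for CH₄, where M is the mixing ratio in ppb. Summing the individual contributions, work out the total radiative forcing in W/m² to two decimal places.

CO₂: 5.35 × ln(638/284) = 5.35 × ln(2.24648) = 5.35 × 0.80936 = 4.3301 W/m².
CH₄: 0.036 × (√2132 − √698) = 0.036 × (46.1736 − 26.4197) = 0.036 × 19.7539 = 0.7111 W/m².
Total ΔF = 4.3301 + 0.7111 = 5.0412 W/m².

ΔF = 5.04 W/m²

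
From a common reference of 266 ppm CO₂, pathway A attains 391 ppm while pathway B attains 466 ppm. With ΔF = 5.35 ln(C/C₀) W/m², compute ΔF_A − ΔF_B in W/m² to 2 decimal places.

ΔF_A = 5.35 ln(391/266) = 5.35 × 0.38521 = 2.0609 W/m².
ΔF_B = 5.35 ln(466/266) = 5.35 × 0.56069 = 2.9997 W/m².
Difference: 2.0609 − 2.9997 = -0.9388 W/m².
(Equivalently, ΔF_A − ΔF_B = 5.35 ln(391/466) = 5.35 × -0.17548 = -0.9388 W/m².)

ΔF_A − ΔF_B = -0.94 W/m²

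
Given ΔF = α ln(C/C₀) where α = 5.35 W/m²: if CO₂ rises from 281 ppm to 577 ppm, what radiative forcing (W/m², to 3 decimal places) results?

CO₂: 5.35 × ln(577/281) = 5.35 × ln(2.05338) = 5.35 × 0.71949 = 3.8493 W/m².

ΔF = 3.849 W/m²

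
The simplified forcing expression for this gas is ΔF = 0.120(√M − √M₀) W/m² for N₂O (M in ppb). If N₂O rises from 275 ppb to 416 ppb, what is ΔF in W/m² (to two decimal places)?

ΔF = 0.46 W/m²

N₂O: 0.120 × (√416 − √275) = 0.120 × (20.3961 − 16.5831) = 0.120 × 3.8130 = 0.4576 W/m².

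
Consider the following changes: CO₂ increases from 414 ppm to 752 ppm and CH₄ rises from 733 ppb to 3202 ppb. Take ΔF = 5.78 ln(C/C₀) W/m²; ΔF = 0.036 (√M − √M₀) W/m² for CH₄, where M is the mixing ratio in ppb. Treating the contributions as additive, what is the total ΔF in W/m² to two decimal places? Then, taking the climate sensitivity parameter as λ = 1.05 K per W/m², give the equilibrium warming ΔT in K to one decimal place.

ΔF = 4.51 W/m²; ΔT = 4.7 K

CO₂: 5.78 × ln(752/414) = 5.78 × ln(1.81643) = 5.78 × 0.59687 = 3.4499 W/m².
CH₄: 0.036 × (√3202 − √733) = 0.036 × (56.5862 − 27.0740) = 0.036 × 29.5122 = 1.0624 W/m².
Total ΔF = 3.4499 + 1.0624 = 4.5123 W/m².
ΔT = λ ΔF = 1.05 × 4.51 = 4.7355 K.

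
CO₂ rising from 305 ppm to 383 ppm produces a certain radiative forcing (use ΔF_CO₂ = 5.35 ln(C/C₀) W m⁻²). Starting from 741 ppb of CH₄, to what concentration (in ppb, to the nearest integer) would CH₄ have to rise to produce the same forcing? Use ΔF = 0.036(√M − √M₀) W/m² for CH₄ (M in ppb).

CO₂ forcing: 5.35 × ln(383/305) = 5.35 × 0.227723 = 1.21832 W/m².
Set 0.036(√M − √741) = 1.21832: √M = 1.21832/0.036 + √741 = 33.8422 + 27.2213 = 61.0635.
M = (61.0635)² = 3728.75 ppb.

M ≈ 3729 ppb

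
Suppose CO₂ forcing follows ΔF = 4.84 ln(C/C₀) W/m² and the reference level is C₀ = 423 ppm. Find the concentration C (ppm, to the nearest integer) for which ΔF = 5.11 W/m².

C ≈ 1216 ppm

Set 4.84 ln(C/423) = 5.11, so ln(C/423) = 5.11/4.84 = 1.05579.
Then C/423 = e^1.05579 = 2.87424, giving C = 423 × 2.87424 = 1215.80 ppm.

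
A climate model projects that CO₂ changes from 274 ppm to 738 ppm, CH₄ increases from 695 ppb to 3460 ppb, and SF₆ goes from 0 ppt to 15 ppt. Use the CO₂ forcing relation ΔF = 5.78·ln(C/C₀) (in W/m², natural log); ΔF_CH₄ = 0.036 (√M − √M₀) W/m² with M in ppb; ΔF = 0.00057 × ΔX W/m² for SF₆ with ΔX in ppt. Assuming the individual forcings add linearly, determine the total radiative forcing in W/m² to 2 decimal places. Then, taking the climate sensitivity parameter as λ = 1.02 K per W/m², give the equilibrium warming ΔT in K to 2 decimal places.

ΔF = 6.90 W/m²; ΔT = 7.04 K

CO₂: 5.78 × ln(738/274) = 5.78 × ln(2.69343) = 5.78 × 0.99082 = 5.7269 W/m².
CH₄: 0.036 × (√3460 − √695) = 0.036 × (58.8218 − 26.3629) = 0.036 × 32.4589 = 1.1685 W/m².
SF₆: ΔF = 0.00057 × (15 − 0) = 0.00057 × 15 = 0.0086 W/m².
Total ΔF = 5.7269 + 1.1685 + 0.0086 = 6.9040 W/m².
ΔT = λ ΔF = 1.02 × 6.90 = 7.0380 K.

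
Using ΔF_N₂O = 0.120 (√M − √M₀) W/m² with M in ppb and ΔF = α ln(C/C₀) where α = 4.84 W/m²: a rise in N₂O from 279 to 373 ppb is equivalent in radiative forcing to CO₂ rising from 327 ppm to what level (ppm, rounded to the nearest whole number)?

C ≈ 349 ppm

N₂O forcing: 0.120 × (√373 − √279) = 0.120 × (19.3132 − 16.7033) = 0.120 × 2.6099 = 0.31319 W/m².
Set 4.84 ln(C/327) = 0.31319: ln(C/327) = 0.31319/4.84 = 0.06471, so C = 327 × e^0.06471 = 327 × 1.06685 = 348.86 ppm.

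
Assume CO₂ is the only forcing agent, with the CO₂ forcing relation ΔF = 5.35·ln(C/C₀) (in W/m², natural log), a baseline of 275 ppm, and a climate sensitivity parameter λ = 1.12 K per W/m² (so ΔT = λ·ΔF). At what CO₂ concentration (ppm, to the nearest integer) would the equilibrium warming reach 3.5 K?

Required forcing: ΔF = ΔT/λ = 3.5/1.12 = 3.1250 W/m².
Then ln(C/275) = ΔF/5.35 = 3.1250/5.35 = 0.58411.
So C = 275 × e^0.58411 = 275 × 1.79339 = 493.18 ppm.

C ≈ 493 ppm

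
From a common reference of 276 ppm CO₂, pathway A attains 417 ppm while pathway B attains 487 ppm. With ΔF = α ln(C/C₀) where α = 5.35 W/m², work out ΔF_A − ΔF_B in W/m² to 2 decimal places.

ΔF_A = 5.35 ln(417/276) = 5.35 × 0.41269 = 2.2079 W/m².
ΔF_B = 5.35 ln(487/276) = 5.35 × 0.56786 = 3.0381 W/m².
Difference: 2.2079 − 3.0381 = -0.8302 W/m².

ΔF_A − ΔF_B = -0.83 W/m²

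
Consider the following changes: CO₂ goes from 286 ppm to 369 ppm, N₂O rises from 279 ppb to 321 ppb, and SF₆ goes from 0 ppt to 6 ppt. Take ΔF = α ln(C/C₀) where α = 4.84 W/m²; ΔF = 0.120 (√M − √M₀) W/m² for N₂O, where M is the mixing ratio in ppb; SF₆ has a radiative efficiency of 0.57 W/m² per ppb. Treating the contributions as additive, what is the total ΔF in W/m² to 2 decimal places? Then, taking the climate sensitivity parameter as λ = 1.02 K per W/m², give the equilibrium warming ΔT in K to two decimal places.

CO₂: 4.84 × ln(369/286) = 4.84 × ln(1.29021) = 4.84 × 0.25480 = 1.2332 W/m².
N₂O: 0.120 × (√321 − √279) = 0.120 × (17.9165 − 16.7033) = 0.120 × 1.2132 = 0.1456 W/m².
SF₆: Δ = 6 − 0 = 6 ppt = 0.006 ppb; ΔF = 0.57 × 0.006 = 0.0034 W/m².
Total ΔF = 1.2332 + 0.1456 + 0.0034 = 1.3822 W/m².
ΔT = λ ΔF = 1.02 × 1.38 = 1.4076 K.

ΔF = 1.38 W/m²; ΔT = 1.41 K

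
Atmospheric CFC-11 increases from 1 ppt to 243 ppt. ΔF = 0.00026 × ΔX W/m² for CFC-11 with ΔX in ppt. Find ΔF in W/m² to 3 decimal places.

ΔF = 0.063 W/m²

CFC-11: ΔF = 0.00026 × (243 − 1) = 0.00026 × 242 = 0.0629 W/m².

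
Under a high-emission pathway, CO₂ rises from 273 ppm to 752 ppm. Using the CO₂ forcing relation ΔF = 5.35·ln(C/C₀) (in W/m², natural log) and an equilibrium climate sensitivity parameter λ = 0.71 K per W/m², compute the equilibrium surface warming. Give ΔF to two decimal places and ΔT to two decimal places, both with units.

ΔF = 5.42 W/m²; ΔT = 3.85 K

CO₂: 5.35 × ln(752/273) = 5.35 × ln(2.75458) = 5.35 × 1.01326 = 5.4209 W/m².
ΔT = λ ΔF = 0.71 × 5.42 = 3.8482 K.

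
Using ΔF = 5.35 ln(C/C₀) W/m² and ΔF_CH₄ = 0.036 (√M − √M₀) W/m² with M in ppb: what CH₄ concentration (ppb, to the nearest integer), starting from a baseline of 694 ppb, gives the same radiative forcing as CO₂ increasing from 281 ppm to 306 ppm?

CO₂ forcing: 5.35 × ln(306/281) = 5.35 × 0.085230 = 0.45598 W/m².
Set 0.036(√M − √694) = 0.45598: √M = 0.45598/0.036 + √694 = 12.6661 + 26.3439 = 39.0100.
M = (39.0100)² = 1521.78 ppb.

M ≈ 1522 ppb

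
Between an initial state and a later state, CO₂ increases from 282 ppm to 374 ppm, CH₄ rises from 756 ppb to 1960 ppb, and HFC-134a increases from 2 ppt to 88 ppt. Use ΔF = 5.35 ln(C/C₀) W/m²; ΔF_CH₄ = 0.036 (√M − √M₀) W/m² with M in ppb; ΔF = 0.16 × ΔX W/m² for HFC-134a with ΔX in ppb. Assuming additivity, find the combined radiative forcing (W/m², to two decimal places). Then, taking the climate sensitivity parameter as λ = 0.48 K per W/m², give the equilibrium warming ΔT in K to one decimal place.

CO₂: 5.35 × ln(374/282) = 5.35 × ln(1.32624) = 5.35 × 0.28235 = 1.5106 W/m².
CH₄: 0.036 × (√1960 − √756) = 0.036 × (44.2719 − 27.4955) = 0.036 × 16.7764 = 0.6040 W/m².
HFC-134a: Δ = 88 − 2 = 86 ppt = 0.086 ppb; ΔF = 0.16 × 0.086 = 0.0138 W/m².
Total ΔF = 1.5106 + 0.6040 + 0.0138 = 2.1284 W/m².
ΔT = λ ΔF = 0.48 × 2.13 = 1.0224 K.

ΔF = 2.13 W/m²; ΔT = 1.0 K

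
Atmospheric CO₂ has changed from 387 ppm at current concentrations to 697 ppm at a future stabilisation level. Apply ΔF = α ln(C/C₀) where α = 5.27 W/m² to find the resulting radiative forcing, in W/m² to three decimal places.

CO₂ absorption bands are partially saturated, so forcing scales with the logarithm of the concentration ratio.
CO₂: 5.27 × ln(697/387) = 5.27 × ln(1.80103) = 5.27 × 0.58836 = 3.1007 W/m².

ΔF = 3.101 W/m²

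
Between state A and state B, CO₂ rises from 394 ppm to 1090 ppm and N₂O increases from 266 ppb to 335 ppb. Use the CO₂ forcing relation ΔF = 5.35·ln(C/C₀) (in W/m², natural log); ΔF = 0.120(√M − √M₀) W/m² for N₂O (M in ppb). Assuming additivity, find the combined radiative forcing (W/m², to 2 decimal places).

ΔF = 5.68 W/m²

CO₂: 5.35 × ln(1090/394) = 5.35 × ln(2.76650) = 5.35 × 1.01758 = 5.4441 W/m².
N₂O: 0.120 × (√335 − √266) = 0.120 × (18.3030 − 16.3095) = 0.120 × 1.9935 = 0.2392 W/m².
Total ΔF = 5.4441 + 0.2392 = 5.6833 W/m².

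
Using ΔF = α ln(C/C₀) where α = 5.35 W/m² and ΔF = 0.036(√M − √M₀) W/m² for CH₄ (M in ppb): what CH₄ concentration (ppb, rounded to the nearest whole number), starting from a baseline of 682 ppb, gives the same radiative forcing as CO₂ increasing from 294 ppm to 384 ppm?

M ≈ 4330 ppb

CO₂ forcing: 5.35 × ln(384/294) = 5.35 × 0.267063 = 1.42879 W/m².
Set 0.036(√M − √682) = 1.42879: √M = 1.42879/0.036 + √682 = 39.6886 + 26.1151 = 65.8037.
M = (65.8037)² = 4330.13 ppb.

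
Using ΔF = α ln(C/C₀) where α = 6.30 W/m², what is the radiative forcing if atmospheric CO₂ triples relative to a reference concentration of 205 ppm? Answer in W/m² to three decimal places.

ΔF = 6.30 × ln(3) = 6.30 × 1.09861 = 6.9212 W/m².

ΔF = 6.921 W/m²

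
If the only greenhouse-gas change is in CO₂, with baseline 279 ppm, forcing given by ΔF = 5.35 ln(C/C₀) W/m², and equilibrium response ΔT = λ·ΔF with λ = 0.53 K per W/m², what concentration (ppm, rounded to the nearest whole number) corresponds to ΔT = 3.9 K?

Required forcing: ΔF = ΔT/λ = 3.9/0.53 = 7.3585 W/m².
Then ln(C/279) = ΔF/5.35 = 7.3585/5.35 = 1.37542.
So C = 279 × e^1.37542 = 279 × 3.95674 = 1103.93 ppm.

C ≈ 1104 ppm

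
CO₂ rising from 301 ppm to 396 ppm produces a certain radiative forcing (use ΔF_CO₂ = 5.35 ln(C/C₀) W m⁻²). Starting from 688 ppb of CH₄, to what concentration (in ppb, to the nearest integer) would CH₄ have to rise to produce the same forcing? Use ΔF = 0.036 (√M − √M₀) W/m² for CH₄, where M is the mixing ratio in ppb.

M ≈ 4488 ppb

CO₂ forcing: 5.35 × ln(396/301) = 5.35 × 0.274304 = 1.46753 W/m².
Set 0.036(√M − √688) = 1.46753: √M = 1.46753/0.036 + √688 = 40.7647 + 26.2298 = 66.9945.
M = (66.9945)² = 4488.26 ppb.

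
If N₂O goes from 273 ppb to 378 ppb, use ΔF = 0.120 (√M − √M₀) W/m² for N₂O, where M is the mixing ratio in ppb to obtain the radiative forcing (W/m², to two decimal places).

N₂O: 0.120 × (√378 − √273) = 0.120 × (19.4422 − 16.5227) = 0.120 × 2.9195 = 0.3503 W/m².

ΔF = 0.35 W/m²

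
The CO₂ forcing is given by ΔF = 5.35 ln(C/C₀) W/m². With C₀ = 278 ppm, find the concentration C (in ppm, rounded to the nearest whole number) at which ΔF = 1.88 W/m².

Set 5.35 ln(C/278) = 1.88, so ln(C/278) = 1.88/5.35 = 0.35140.
Then C/278 = e^0.35140 = 1.42106, giving C = 278 × 1.42106 = 395.05 ppm.

C ≈ 395 ppm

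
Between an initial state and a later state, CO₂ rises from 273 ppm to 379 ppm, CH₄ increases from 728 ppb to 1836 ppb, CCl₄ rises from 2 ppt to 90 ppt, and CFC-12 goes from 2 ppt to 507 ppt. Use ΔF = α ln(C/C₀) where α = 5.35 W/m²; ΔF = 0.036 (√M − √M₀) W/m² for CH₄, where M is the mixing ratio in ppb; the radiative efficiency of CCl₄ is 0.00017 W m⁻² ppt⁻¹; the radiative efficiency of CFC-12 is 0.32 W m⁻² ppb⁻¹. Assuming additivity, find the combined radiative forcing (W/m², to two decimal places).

CO₂: 5.35 × ln(379/273) = 5.35 × ln(1.38828) = 5.35 × 0.32807 = 1.7552 W/m².
CH₄: 0.036 × (√1836 − √728) = 0.036 × (42.8486 − 26.9815) = 0.036 × 15.8671 = 0.5712 W/m².
CCl₄: ΔF = 0.00017 × (90 − 2) = 0.00017 × 88 = 0.0150 W/m².
CFC-12: Δ = 507 − 2 = 505 ppt = 0.505 ppb; ΔF = 0.32 × 0.505 = 0.1616 W/m².
Total ΔF = 1.7552 + 0.5712 + 0.0150 + 0.1616 = 2.5030 W/m².

ΔF = 2.50 W/m²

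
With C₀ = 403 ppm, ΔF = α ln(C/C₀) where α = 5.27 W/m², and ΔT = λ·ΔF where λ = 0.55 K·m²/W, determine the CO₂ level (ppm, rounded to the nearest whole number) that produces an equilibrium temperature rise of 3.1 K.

C ≈ 1174 ppm

Required forcing: ΔF = ΔT/λ = 3.1/0.55 = 5.6364 W/m².
Then ln(C/403) = ΔF/5.27 = 5.6364/5.27 = 1.06953.
So C = 403 × e^1.06953 = 403 × 2.91401 = 1174.35 ppm.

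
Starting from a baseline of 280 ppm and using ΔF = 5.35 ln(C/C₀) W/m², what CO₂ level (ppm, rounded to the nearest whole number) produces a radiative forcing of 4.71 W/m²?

C ≈ 675 ppm

Set 5.35 ln(C/280) = 4.71, so ln(C/280) = 4.71/5.35 = 0.88037.
Then C/280 = e^0.88037 = 2.41179, giving C = 280 × 2.41179 = 675.30 ppm.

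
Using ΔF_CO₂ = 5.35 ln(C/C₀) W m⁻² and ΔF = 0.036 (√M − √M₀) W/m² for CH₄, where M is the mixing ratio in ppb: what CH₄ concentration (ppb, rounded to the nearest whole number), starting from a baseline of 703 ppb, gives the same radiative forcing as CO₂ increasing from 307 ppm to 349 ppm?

CO₂ forcing: 5.35 × ln(349/307) = 5.35 × 0.128224 = 0.68600 W/m².
Set 0.036(√M − √703) = 0.68600: √M = 0.68600/0.036 + √703 = 19.0556 + 26.5141 = 45.5697.
M = (45.5697)² = 2076.60 ppb.

M ≈ 2077 ppb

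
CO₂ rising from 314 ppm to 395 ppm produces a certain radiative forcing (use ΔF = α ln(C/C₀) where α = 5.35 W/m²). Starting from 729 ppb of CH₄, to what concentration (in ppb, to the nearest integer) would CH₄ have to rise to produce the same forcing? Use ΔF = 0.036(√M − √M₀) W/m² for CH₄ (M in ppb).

CO₂ forcing: 5.35 × ln(395/314) = 5.35 × 0.229493 = 1.22779 W/m².
Set 0.036(√M − √729) = 1.22779: √M = 1.22779/0.036 + √729 = 34.1053 + 27.0000 = 61.1053.
M = (61.1053)² = 3733.86 ppb.

M ≈ 3734 ppb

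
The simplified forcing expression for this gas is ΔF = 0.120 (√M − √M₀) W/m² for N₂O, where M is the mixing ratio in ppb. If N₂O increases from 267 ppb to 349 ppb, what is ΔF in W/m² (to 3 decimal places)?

ΔF = 0.281 W/m²

N₂O: 0.120 × (√349 − √267) = 0.120 × (18.6815 − 16.3401) = 0.120 × 2.3414 = 0.2810 W/m².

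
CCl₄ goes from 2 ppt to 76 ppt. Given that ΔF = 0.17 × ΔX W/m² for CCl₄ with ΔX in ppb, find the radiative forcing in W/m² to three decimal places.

ΔF = 0.013 W/m²

CCl₄: Δ = 76 − 2 = 74 ppt = 0.074 ppb; ΔF = 0.17 × 0.074 = 0.0126 W/m².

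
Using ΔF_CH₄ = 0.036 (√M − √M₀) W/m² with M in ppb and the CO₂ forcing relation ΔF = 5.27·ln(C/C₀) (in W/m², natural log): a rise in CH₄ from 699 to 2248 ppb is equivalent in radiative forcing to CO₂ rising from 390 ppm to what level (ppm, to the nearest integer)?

CH₄ forcing: 0.036 × (√2248 − √699) = 0.036 × (47.4131 − 26.4386) = 0.036 × 20.9745 = 0.75508 W/m².
Set 5.27 ln(C/390) = 0.75508: ln(C/390) = 0.75508/5.27 = 0.14328, so C = 390 × e^0.14328 = 390 × 1.15405 = 450.08 ppm.

C ≈ 450 ppm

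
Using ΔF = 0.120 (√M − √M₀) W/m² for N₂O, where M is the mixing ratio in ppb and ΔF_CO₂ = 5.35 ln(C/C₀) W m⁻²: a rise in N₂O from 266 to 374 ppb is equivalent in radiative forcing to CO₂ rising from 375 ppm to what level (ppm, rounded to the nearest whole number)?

C ≈ 401 ppm

N₂O forcing: 0.120 × (√374 − √266) = 0.120 × (19.3391 − 16.3095) = 0.120 × 3.0296 = 0.36355 W/m².
Set 5.35 ln(C/375) = 0.36355: ln(C/375) = 0.36355/5.35 = 0.06795, so C = 375 × e^0.06795 = 375 × 1.07031 = 401.37 ppm.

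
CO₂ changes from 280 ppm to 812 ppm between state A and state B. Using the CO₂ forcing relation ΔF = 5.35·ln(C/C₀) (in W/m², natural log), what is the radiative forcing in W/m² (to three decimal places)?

ΔF = 5.696 W/m²

CO₂ absorption bands are partially saturated, so forcing scales with the logarithm of the concentration ratio.
CO₂: 5.35 × ln(812/280) = 5.35 × ln(2.90000) = 5.35 × 1.06471 = 5.6962 W/m².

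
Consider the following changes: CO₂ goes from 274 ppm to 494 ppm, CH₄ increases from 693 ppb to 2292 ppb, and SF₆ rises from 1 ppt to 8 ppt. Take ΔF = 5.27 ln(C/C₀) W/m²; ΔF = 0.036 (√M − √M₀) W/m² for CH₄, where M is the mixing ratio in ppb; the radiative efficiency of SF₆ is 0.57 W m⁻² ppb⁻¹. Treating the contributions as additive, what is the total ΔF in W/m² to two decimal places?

CO₂: 5.27 × ln(494/274) = 5.27 × ln(1.80292) = 5.27 × 0.58941 = 3.1062 W/m².
CH₄: 0.036 × (√2292 − √693) = 0.036 × (47.8748 − 26.3249) = 0.036 × 21.5499 = 0.7758 W/m².
SF₆: Δ = 8 − 1 = 7 ppt = 0.007 ppb; ΔF = 0.57 × 0.007 = 0.0040 W/m².
Total ΔF = 3.1062 + 0.7758 + 0.0040 = 3.8860 W/m².

ΔF = 3.89 W/m²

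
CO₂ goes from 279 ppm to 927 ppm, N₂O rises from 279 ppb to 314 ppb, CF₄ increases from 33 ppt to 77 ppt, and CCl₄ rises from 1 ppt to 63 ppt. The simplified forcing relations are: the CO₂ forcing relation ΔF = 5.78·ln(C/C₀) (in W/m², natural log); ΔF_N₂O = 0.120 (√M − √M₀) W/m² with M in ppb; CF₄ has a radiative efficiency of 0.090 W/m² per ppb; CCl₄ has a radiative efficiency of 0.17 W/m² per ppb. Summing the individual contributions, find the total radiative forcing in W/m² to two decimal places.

ΔF = 7.08 W/m²

CO₂: 5.78 × ln(927/279) = 5.78 × ln(3.32258) = 5.78 × 1.20074 = 6.9403 W/m².
N₂O: 0.120 × (√314 − √279) = 0.120 × (17.7200 − 16.7033) = 0.120 × 1.0167 = 0.1220 W/m².
CF₄: Δ = 77 − 33 = 44 ppt = 0.044 ppb; ΔF = 0.090 × 0.044 = 0.0040 W/m².
CCl₄: Δ = 63 − 1 = 62 ppt = 0.062 ppb; ΔF = 0.17 × 0.062 = 0.0105 W/m².
Total ΔF = 6.9403 + 0.1220 + 0.0040 + 0.0105 = 7.0768 W/m².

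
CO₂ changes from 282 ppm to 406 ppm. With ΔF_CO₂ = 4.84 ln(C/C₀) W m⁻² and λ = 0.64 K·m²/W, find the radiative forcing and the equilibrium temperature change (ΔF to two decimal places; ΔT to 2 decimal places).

CO₂: 4.84 × ln(406/282) = 4.84 × ln(1.43972) = 4.84 × 0.36445 = 1.7639 W/m².
ΔT = λ ΔF = 0.64 × 1.76 = 1.1264 K.

ΔF = 1.76 W/m²; ΔT = 1.13 K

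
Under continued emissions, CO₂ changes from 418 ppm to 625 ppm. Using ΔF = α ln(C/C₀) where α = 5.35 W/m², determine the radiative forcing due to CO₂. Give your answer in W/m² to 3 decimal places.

CO₂: 5.35 × ln(625/418) = 5.35 × ln(1.49522) = 5.35 × 0.40227 = 2.1521 W/m².

ΔF = 2.152 W/m²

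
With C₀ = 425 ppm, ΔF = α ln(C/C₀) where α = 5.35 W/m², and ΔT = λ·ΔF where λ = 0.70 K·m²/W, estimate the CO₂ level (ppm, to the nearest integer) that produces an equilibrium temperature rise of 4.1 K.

Required forcing: ΔF = ΔT/λ = 4.1/0.70 = 5.8571 W/m².
Then ln(C/425) = ΔF/5.35 = 5.8571/5.35 = 1.09479.
So C = 425 × e^1.09479 = 425 × 2.98856 = 1270.14 ppm.

C ≈ 1270 ppm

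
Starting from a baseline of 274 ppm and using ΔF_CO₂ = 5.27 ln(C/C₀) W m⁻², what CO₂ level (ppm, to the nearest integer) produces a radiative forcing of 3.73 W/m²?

C ≈ 556 ppm

Set 5.27 ln(C/274) = 3.73, so ln(C/274) = 3.73/5.27 = 0.70778.
Then C/274 = e^0.70778 = 2.02948, giving C = 274 × 2.02948 = 556.08 ppm.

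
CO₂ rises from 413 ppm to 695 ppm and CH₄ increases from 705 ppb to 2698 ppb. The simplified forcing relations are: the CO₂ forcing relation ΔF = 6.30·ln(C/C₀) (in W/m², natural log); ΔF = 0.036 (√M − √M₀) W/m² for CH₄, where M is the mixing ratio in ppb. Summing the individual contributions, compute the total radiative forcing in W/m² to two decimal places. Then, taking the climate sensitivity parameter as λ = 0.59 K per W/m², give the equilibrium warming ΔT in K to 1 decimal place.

ΔF = 4.19 W/m²; ΔT = 2.5 K

CO₂: 6.30 × ln(695/413) = 6.30 × ln(1.68281) = 6.30 × 0.52047 = 3.2790 W/m².
CH₄: 0.036 × (√2698 − √705) = 0.036 × (51.9423 − 26.5518) = 0.036 × 25.3905 = 0.9141 W/m².
Total ΔF = 3.2790 + 0.9141 = 4.1931 W/m².
ΔT = λ ΔF = 0.59 × 4.19 = 2.4721 K.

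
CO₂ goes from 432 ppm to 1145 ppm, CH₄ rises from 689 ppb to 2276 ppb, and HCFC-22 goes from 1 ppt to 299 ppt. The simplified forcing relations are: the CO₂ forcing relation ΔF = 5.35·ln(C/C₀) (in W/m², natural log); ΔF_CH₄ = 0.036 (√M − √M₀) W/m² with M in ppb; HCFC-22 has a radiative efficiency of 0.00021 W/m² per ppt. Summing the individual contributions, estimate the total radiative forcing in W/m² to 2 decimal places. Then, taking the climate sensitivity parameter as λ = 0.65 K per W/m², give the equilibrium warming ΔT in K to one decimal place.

ΔF = 6.05 W/m²; ΔT = 3.9 K

CO₂: 5.35 × ln(1145/432) = 5.35 × ln(2.65046) = 5.35 × 0.97473 = 5.2148 W/m².
CH₄: 0.036 × (√2276 − √689) = 0.036 × (47.7074 − 26.2488) = 0.036 × 21.4586 = 0.7725 W/m².
HCFC-22: ΔF = 0.00021 × (299 − 1) = 0.00021 × 298 = 0.0626 W/m².
Total ΔF = 5.2148 + 0.7725 + 0.0626 = 6.0499 W/m².
ΔT = λ ΔF = 0.65 × 6.05 = 3.9325 K.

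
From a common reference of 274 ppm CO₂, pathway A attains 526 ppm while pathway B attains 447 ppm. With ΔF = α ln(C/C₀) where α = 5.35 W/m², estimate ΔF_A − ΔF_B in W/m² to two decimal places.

ΔF_A − ΔF_B = 0.87 W/m²

ΔF_A = 5.35 ln(526/274) = 5.35 × 0.65217 = 3.4891 W/m².
ΔF_B = 5.35 ln(447/274) = 5.35 × 0.48943 = 2.6185 W/m².
Difference: 3.4891 − 2.6185 = 0.8706 W/m².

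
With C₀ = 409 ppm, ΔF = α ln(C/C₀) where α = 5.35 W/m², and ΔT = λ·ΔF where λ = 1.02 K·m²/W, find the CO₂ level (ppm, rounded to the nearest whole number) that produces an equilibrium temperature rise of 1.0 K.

Required forcing: ΔF = ΔT/λ = 1.0/1.02 = 0.9804 W/m².
Then ln(C/409) = ΔF/5.35 = 0.9804/5.35 = 0.18325.
So C = 409 × e^0.18325 = 409 × 1.20111 = 491.25 ppm.

C ≈ 491 ppm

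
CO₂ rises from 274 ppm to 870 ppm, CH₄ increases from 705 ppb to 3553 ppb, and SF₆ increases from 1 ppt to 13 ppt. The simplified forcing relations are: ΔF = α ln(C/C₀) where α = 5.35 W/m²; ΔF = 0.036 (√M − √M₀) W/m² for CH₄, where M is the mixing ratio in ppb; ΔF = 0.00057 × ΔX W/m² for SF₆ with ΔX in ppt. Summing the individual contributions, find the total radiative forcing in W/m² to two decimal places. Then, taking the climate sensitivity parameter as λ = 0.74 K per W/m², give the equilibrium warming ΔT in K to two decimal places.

CO₂: 5.35 × ln(870/274) = 5.35 × ln(3.17518) = 5.35 × 1.15536 = 6.1812 W/m².
CH₄: 0.036 × (√3553 − √705) = 0.036 × (59.6070 − 26.5518) = 0.036 × 33.0552 = 1.1900 W/m².
SF₆: ΔF = 0.00057 × (13 − 1) = 0.00057 × 12 = 0.0068 W/m².
Total ΔF = 6.1812 + 1.1900 + 0.0068 = 7.3780 W/m².
ΔT = λ ΔF = 0.74 × 7.38 = 5.4612 K.

ΔF = 7.38 W/m²; ΔT = 5.46 K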